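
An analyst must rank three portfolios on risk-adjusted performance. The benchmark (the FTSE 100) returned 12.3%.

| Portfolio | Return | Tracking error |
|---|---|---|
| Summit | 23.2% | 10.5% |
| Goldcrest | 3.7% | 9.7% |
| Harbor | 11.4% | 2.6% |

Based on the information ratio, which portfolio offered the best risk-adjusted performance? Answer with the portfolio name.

Summit

Summit: IR = (23.2% − 12.3%) / 10.5% = 1.038
Goldcrest: IR = (3.7% − 12.3%) / 9.7% = -0.887
Harbor: IR = (11.4% − 12.3%) / 2.6% = -0.346
Highest: Summit (1.038).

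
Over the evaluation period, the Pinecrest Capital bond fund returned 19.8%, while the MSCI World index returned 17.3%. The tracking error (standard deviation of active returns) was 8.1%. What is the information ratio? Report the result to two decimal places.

IR = (Rp − Rb) / TE = (19.8% − 17.3%) / 8.1% = 2.50% / 8.1% = 0.3086

0.31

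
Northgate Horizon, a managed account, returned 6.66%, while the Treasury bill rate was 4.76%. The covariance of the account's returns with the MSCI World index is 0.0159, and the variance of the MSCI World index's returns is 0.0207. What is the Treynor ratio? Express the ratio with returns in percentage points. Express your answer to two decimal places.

2.47

β = Cov / Var = 0.0159 / 0.0207 = 0.7681
Treynor = (Rp − Rf) / β = (6.66% − 4.76%) / 0.7681 = 1.90 / 0.7681 = 2.4736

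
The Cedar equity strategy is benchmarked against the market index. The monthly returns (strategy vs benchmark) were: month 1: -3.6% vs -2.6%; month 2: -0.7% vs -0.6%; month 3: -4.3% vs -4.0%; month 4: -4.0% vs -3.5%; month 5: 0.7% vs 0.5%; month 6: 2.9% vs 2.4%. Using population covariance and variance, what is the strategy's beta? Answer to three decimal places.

r̄p = -1.5000%,  r̄m = -1.3000%
Cov = Σ(rp − r̄p)(rm − r̄m) / 6 = 6.0983
Var(rm) = Σ(rm − r̄m)² / 6 = 5.2067
β = Cov / Var = 6.0983 / 5.2067 = 1.1712

1.171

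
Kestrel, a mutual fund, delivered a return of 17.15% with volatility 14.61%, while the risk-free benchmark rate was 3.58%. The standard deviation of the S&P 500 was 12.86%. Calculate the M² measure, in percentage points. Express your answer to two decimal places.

15.52

Sharpe = (Rp − Rf) / σp = (17.15% − 3.58%) / 14.61% = 0.9288
M² = Rf + Sharpe × σm = 3.58% + 0.9288 × 12.86% = 15.5244%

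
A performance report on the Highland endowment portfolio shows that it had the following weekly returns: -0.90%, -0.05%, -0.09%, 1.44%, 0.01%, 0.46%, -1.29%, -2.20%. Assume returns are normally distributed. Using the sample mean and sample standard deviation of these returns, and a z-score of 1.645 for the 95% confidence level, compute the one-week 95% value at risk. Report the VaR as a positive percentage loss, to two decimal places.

μ = (-0.9 − 0.05 − 0.09 + 1.44 + 0.01 + 0.46 − 1.29 − 2.2) / 8 = -0.3275%
Sample σ = √[Σ(r − μ)² / 7] = √[8.7520 / 7] = √1.2503 = 1.1182%
VaR = −(μ − z·σ) = −(-0.3275 − 1.645 × 1.1182) = −(-2.1669) = 2.1669%

2.17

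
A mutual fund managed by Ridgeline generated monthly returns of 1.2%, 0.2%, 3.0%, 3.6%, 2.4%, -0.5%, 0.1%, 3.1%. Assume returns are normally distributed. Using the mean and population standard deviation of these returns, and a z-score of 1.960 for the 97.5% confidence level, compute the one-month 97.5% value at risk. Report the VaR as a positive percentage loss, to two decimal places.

1.27

r̄ = (1.2 + 0.2 + 3 + 3.6 + 2.4 − 0.5 + 0.1 + 3.1) / 8 = 13.10 / 8 = 1.6375%
Σ(r − r̄)² = (1.2 − 1.6375)² + (0.2 − 1.6375)² + (3 − 1.6375)² + … = 17.6188
σ = √[17.6188 / 8] = 1.4840%
VaR = −(r̄ − z·σ) = −(1.6375 − 1.960 × 1.4840) = −(-1.2711) = 1.2711%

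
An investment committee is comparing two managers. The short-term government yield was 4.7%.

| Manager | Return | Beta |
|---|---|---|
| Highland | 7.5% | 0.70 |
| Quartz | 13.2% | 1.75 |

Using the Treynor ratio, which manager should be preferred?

Quartz

Highland: Treynor = (7.5% − 4.7%) / 0.70 = 4.000
Quartz: Treynor = (13.2% − 4.7%) / 1.75 = 4.857
Highest: Quartz (4.857).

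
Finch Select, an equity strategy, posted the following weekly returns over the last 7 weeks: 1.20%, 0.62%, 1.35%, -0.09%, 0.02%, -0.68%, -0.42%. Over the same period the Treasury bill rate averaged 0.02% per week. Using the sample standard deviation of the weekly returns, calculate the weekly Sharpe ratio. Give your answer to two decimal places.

0.34

Mean return r̄ = 2.000 / 7 = 0.2857%
Σ(r − r̄)² = (1.2 − 0.2857)² + (0.62 − 0.2857)² + … = 3.7228
σ = √[3.7228 / 6] = 0.7877%
Sharpe = (r̄ − rf) / σ = (0.2857 − 0.02) / 0.7877 = 0.2657 / 0.7877 = 0.3373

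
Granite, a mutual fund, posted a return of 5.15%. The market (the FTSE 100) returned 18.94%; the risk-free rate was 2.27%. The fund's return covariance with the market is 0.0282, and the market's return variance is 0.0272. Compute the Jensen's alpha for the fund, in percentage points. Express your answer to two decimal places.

β = Cov / Var = 0.0282 / 0.0272 = 1.0368
E[R] = Rf + β(Rm − Rf) = 2.27% + 1.0368 × (18.94% − 2.27%) = 19.5535%
α = Rp − E[R] = 5.15% − 19.5535% = -14.4035

-14.40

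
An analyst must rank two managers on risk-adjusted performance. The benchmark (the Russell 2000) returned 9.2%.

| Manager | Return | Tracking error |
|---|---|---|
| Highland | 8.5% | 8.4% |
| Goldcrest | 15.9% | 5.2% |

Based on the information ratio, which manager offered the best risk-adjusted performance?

Goldcrest

Highland: IR = (8.5% − 9.2%) / 8.4% = -0.083
Goldcrest: IR = (15.9% − 9.2%) / 5.2% = 1.288
Highest: Goldcrest (1.288).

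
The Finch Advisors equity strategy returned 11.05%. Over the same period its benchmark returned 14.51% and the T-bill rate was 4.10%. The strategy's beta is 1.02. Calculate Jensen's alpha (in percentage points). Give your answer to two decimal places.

CAPM expected return = Rf + β(Rm − Rf) = 4.10% + 1.02 × (14.51% − 4.10%) = 4.1 + 1.02 × 10.41 = 14.7182%
Jensen's α = Rp − E[R] = 11.05% − 14.7182% = -3.6682

-3.67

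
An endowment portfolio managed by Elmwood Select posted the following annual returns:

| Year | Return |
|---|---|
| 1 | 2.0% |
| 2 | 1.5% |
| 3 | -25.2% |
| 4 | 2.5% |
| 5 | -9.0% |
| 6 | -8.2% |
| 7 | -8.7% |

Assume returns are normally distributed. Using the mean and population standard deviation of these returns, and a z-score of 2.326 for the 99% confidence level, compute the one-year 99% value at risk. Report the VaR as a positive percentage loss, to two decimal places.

27.63

r̄ = (2 + 1.5 − 25.2 + 2.5 − 9 − 8.2 − 8.7) / 7 = -6.4429%
Population std dev = √[580.8971 / 7] = 9.1096%
VaR = −(r̄ − z·σ) = −(-6.4429 − 2.326 × 9.1096) = −(-27.6318) = 27.6318%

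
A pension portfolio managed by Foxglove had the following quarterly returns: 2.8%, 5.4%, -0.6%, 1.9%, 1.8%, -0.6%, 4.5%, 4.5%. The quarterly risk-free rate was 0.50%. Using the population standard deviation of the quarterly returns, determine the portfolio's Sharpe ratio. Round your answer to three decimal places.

Mean return r̄ = 19.70 / 8 = 2.4625%
Population σ = √[Σ(r − r̄)² / 8] = √[36.5588 / 8] = √4.5699 = 2.1377%
Sharpe = (r̄ − rf) / σ = (2.4625 − 0.5) / 2.1377 = 1.9625 / 2.1377 = 0.9180

0.918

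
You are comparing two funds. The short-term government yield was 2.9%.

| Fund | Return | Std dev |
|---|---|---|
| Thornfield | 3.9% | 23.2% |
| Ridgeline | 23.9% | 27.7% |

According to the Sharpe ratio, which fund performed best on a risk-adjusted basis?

Ridgeline

Thornfield: Sharpe ratio = (3.9% − 2.9%) / 23.2% = 0.043
Ridgeline: Sharpe ratio = (23.9% − 2.9%) / 27.7% = 0.758
Highest: Ridgeline (0.758).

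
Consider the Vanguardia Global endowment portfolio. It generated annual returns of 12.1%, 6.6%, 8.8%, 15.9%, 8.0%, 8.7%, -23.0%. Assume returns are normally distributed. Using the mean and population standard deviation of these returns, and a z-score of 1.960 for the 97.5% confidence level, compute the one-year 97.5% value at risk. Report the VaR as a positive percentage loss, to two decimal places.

18.04

μ = (12.1 + 6.6 + 8.8 + 15.9 + 8 + 8.7 − 23) / 7 = 5.3000%
Σ(r − μ)² = 992.2800; population σ = √(992.2800/7) = 11.9061%
VaR = −(μ − z·σ) = −(5.3000 − 1.960 × 11.9061) = −(-18.0360) = 18.0360%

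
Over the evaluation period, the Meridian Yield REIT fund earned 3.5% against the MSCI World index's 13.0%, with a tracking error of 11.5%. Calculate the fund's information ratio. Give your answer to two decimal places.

IR = (Rp − Rb) / TE = (3.5% − 13.0%) / 11.5% = -9.50% / 11.5% = -0.8261

-0.83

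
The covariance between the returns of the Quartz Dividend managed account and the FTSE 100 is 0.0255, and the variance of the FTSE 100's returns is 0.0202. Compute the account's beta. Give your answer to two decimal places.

1.26

β = Cov(Rp, Rm) / Var(Rm) = 0.0255 / 0.0202 = 1.2624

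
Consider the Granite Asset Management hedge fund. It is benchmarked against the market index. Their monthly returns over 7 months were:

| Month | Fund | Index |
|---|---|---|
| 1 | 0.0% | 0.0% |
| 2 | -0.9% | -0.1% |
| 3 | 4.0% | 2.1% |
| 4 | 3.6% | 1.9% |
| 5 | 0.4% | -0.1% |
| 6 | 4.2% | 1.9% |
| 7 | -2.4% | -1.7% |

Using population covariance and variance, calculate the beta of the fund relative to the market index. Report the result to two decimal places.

r̄p = 1.2714%,  r̄m = 0.5714%
Cov = Σ(rp − r̄p)(rm − r̄m) / 7 = 3.1806
Var(rm) = Σ(rm − r̄m)² / 7 = 1.7506
β = Cov / Var = 3.1806 / 1.7506 = 1.8169

1.82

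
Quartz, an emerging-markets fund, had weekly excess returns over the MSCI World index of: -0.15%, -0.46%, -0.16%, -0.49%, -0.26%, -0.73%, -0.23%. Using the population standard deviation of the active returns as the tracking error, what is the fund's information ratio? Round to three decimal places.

-1.789

Mean return r̄ = -2.480 / 7 = -0.3543%
Population σ = √[Σ(r − r̄)² / 7] = √[0.2746 / 7] = √0.0392 = 0.1980%
IR = r̄ / tracking error = -0.3543 / 0.1980 = -1.7894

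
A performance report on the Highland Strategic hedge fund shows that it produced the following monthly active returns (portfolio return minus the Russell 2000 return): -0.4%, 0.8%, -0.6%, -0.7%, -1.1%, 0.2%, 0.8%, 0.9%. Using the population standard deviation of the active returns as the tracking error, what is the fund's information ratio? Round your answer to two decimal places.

Mean return r̄ = -0.10 / 8 = -0.0125%
Σ(r − r̄)² = (-0.4 − (-0.0125))² + (0.8 − (-0.0125))² + … = 4.3488
σ = √[4.3488 / 8] = 0.7373%
IR = r̄ / tracking error = -0.0125 / 0.7373 = -0.0170

-0.02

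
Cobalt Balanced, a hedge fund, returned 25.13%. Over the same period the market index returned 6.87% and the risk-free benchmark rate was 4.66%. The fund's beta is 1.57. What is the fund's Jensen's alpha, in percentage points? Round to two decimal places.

CAPM expected return = Rf + β(Rm − Rf) = 4.66% + 1.57 × (6.87% − 4.66%) = 4.66 + 1.57 × 2.21 = 8.1297%
Jensen's α = Rp − E[R] = 25.13% − 8.1297% = 17.0003

17.00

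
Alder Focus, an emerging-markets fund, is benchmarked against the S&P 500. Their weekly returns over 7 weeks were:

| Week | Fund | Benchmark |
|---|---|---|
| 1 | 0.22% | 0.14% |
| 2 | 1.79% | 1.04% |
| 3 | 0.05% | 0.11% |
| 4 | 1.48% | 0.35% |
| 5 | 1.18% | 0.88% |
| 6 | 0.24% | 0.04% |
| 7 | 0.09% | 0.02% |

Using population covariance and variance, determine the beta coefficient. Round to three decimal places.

1.512

r̄p = 0.7214%,  r̄m = 0.3686%
Cov = Σ(rp − r̄p)(rm − r̄m) / 7 = 0.2292
Var(rm) = Σ(rm − r̄m)² / 7 = 0.1516
β = Cov / Var = 0.2292 / 0.1516 = 1.5119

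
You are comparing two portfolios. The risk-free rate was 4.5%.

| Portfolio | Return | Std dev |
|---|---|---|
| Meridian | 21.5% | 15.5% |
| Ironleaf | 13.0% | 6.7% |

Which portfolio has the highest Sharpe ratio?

Meridian: Sharpe ratio = (21.5% − 4.5%) / 15.5% = 1.097
Ironleaf: Sharpe ratio = (13.0% − 4.5%) / 6.7% = 1.269
Highest: Ironleaf (1.269).

Ironleaf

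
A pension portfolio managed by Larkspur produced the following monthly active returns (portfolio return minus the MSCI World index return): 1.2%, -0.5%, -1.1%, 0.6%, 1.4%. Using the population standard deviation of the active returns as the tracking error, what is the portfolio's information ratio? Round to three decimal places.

0.330

r̄ = (1.2 − 0.5 − 1.1 + 0.6 + 1.4) / 5 = 0.3200%
Population std dev = √[4.7080 / 5] = 0.9704%
IR = r̄ / tracking error = 0.3200 / 0.9704 = 0.3298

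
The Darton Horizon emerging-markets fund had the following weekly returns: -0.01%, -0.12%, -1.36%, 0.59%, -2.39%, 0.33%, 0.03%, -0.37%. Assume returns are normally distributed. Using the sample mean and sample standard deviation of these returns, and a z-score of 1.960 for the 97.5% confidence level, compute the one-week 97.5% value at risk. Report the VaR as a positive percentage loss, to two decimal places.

2.35

Mean return μ = -3.300 / 8 = -0.4125%
Σ(r − μ)² = (-0.01 − (-0.4125))² + (-0.12 − (-0.4125))² + (-1.36 − (-0.4125))² + … = 6.8098
σ = √[6.8098 / 7] = 0.9863%
VaR = −(μ − z·σ) = −(-0.4125 − 1.960 × 0.9863) = −(-2.3456) = 2.3456%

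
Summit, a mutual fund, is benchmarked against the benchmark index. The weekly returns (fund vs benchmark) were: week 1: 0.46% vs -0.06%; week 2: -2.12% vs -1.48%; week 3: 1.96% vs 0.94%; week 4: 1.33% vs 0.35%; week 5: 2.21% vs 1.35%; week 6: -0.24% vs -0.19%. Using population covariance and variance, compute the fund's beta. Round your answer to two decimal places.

1.61

r̄p = 0.6000%,  r̄m = 0.1517%
Cov = Σ(rp − r̄p)(rm − r̄m) / 6 = 1.3168
Var(rm) = Σ(rm − r̄m)² / 6 = 0.8201
β = Cov / Var = 1.3168 / 0.8201 = 1.6057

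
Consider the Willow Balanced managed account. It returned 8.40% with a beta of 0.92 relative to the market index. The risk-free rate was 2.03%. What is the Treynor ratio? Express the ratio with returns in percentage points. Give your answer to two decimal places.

6.92

Treynor = (Rp − Rf) / β = (8.40% − 2.03%) / 0.92 = 6.37 / 0.92 = 6.9239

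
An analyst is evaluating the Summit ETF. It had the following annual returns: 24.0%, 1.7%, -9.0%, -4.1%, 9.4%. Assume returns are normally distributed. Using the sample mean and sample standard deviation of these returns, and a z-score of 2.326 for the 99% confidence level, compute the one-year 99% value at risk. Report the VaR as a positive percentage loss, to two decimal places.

r̄ = (24 + 1.7 − 9 − 4.1 + 9.4) / 5 = 22.00 / 5 = 4.4000%
Sample σ = √[Σ(r − r̄)² / 4] = √[668.2600 / 4] = √167.0650 = 12.9254%
VaR = −(r̄ − z·σ) = −(4.4000 − 2.326 × 12.9254) = −(-25.6645) = 25.6645%

25.66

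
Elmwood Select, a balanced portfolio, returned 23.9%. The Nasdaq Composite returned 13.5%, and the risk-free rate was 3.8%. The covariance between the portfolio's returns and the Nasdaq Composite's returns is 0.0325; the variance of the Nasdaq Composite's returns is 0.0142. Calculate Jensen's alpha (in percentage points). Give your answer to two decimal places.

β = Cov / Var = 0.0325 / 0.0142 = 2.2887
E[R] = Rf + β(Rm − Rf) = 3.8% + 2.2887 × (13.5% − 3.8%) = 26.0004%
α = Rp − E[R] = 23.9% − 26.0004% = -2.1004

-2.10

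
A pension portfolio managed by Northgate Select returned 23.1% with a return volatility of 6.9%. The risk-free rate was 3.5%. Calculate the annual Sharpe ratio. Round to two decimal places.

2.84

Sharpe = (Rp − Rf) / σp = (23.1% − 3.5%) / 6.9% = 19.60% / 6.9% = 2.8406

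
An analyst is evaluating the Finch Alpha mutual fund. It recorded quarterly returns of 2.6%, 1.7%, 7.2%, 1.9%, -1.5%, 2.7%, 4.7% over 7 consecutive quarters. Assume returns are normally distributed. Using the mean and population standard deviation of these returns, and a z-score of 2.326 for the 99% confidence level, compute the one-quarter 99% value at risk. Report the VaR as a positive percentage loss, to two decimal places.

3.04

μ = (2.6 + 1.7 + 7.2 + 1.9 − 1.5 + 2.7 + 4.7) / 7 = 2.7571%
Population σ = √[Σ(r − μ)² / 7] = √[43.5171 / 7] = √6.2167 = 2.4933%
VaR = −(μ − z·σ) = −(2.7571 − 2.326 × 2.4933) = −(-3.0423) = 3.0423%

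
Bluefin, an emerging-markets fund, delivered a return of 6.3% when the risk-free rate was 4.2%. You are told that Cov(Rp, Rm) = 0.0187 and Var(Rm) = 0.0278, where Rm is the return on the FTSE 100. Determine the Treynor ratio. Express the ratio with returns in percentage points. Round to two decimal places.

3.12

β = Cov / Var = 0.0187 / 0.0278 = 0.6727
Treynor = (Rp − Rf) / β = (6.3% − 4.2%) / 0.6727 = 2.10 / 0.6727 = 3.1217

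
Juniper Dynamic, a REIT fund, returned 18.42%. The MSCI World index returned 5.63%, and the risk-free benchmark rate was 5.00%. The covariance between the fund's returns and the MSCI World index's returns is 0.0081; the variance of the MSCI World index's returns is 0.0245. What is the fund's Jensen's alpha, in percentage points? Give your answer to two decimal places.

13.21

β = Cov / Var = 0.0081 / 0.0245 = 0.3306
E[R] = Rf + β(Rm − Rf) = 5.00% + 0.3306 × (5.63% − 5.00%) = 5.2083%
α = Rp − E[R] = 18.42% − 5.2083% = 13.2117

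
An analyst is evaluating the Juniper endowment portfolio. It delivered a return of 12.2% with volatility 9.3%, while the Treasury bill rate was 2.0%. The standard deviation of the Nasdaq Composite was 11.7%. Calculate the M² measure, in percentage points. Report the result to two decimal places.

Sharpe = (Rp − Rf) / σp = (12.2% − 2.0%) / 9.3% = 1.0968
M² = Rf + Sharpe × σm = 2.0% + 1.0968 × 11.7% = 14.8326%

14.83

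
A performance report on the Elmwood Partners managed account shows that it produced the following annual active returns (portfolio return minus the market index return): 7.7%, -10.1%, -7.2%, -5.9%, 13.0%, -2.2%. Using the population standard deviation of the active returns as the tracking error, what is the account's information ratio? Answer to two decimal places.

-0.09

μ = (7.7 − 10.1 − 7.2 − 5.9 + 13 − 2.2) / 6 = -0.7833%
Σ(r − μ)² = (7.7 − (-0.7833))² + (-10.1 − (-0.7833))² + … = 418.1083
σ = √[418.1083 / 6] = 8.3477%
IR = μ / tracking error = -0.7833 / 8.3477 = -0.0938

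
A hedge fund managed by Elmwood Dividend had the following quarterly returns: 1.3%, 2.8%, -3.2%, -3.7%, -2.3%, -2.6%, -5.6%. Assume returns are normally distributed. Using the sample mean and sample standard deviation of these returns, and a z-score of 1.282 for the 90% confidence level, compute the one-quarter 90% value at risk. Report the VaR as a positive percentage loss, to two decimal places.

r̄ = (1.3 + 2.8 − 3.2 − 3.7 − 2.3 − 2.6 − 5.6) / 7 = -13.30 / 7 = -1.9000%
Σ(r − r̄)² = 51.6000; sample σ = √(51.6000/6) = 2.9326%
VaR = −(r̄ − z·σ) = −(-1.9000 − 1.282 × 2.9326) = −(-5.6596) = 5.6596%

5.66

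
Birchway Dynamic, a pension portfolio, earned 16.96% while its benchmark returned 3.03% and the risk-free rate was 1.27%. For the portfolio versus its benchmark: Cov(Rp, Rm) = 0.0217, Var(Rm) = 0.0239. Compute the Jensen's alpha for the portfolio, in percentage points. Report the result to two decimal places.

14.09

β = Cov / Var = 0.0217 / 0.0239 = 0.9079
E[R] = Rf + β(Rm − Rf) = 1.27% + 0.9079 × (3.03% − 1.27%) = 2.8679%
α = Rp − E[R] = 16.96% − 2.8679% = 14.0921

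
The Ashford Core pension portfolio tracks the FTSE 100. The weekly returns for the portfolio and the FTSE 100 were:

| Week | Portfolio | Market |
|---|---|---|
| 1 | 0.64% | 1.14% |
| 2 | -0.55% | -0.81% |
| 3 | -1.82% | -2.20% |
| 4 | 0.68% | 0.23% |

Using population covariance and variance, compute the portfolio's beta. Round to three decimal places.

0.794

r̄p = -0.2625%,  r̄m = -0.4100%
Cov = Σ(rp − r̄p)(rm − r̄m) / 4 = 1.2263
Var(rm) = Σ(rm − r̄m)² / 4 = 1.5441
β = Cov / Var = 1.2263 / 1.5441 = 0.7942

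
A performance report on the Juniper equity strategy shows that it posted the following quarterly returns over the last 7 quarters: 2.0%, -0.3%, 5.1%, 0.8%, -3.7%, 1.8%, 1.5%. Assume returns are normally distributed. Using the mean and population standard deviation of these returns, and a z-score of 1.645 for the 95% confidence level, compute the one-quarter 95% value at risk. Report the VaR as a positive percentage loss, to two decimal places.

μ = (2 − 0.3 + 5.1 + 0.8 − 3.7 + 1.8 + 1.5) / 7 = 1.0286%
Σ(r − μ)² = 42.5143; population σ = √(42.5143/7) = 2.4644%
VaR = −(μ − z·σ) = −(1.0286 − 1.645 × 2.4644) = −(-3.0253) = 3.0253%

3.03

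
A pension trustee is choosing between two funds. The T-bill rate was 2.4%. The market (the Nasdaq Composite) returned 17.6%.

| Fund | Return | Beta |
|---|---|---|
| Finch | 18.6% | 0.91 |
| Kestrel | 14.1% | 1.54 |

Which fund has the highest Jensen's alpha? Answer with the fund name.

Finch: α = 18.6% − [2.4% + 0.91 × (17.6% − 2.4%)] = 2.368
Kestrel: α = 14.1% − [2.4% + 1.54 × (17.6% − 2.4%)] = -11.708
Highest: Finch (2.368).

Finch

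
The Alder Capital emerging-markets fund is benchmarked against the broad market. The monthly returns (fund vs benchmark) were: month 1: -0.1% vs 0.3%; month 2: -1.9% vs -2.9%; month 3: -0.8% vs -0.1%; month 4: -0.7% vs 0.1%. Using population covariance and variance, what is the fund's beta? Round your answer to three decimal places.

0.471

r̄p = -0.8750%,  r̄m = -0.6500%
Cov = Σ(rp − r̄p)(rm − r̄m) / 4 = 0.8038
Var(rm) = Σ(rm − r̄m)² / 4 = 1.7075
β = Cov / Var = 0.8038 / 1.7075 = 0.4707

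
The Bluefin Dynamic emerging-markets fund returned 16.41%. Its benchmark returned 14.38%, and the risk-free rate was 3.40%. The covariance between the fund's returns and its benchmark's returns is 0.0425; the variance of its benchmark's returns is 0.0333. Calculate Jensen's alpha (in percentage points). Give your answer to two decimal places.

-1.00

β = Cov / Var = 0.0425 / 0.0333 = 1.2763
E[R] = Rf + β(Rm − Rf) = 3.40% + 1.2763 × (14.38% − 3.40%) = 17.4138%
α = Rp − E[R] = 16.41% − 17.4138% = -1.0038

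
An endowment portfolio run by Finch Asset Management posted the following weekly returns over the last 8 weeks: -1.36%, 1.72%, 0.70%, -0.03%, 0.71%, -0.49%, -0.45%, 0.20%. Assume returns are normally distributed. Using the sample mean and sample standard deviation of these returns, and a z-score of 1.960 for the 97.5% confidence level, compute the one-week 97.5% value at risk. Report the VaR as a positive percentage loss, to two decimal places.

1.71

r̄ = (-1.36 + 1.72 + 0.7 − 0.03 + 0.71 − 0.49 − 0.45 + 0.2) / 8 = 1.000 / 8 = 0.1250%
Sample σ = √[Σ(r − r̄)² / 7] = √[6.1606 / 7] = √0.8801 = 0.9381%
VaR = −(r̄ − z·σ) = −(0.1250 − 1.960 × 0.9381) = −(-1.7137) = 1.7137%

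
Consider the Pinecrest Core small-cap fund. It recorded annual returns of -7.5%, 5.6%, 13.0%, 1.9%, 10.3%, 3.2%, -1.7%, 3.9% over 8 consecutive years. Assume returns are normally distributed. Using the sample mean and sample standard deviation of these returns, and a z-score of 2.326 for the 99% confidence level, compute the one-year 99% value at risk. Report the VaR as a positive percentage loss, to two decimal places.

r̄ = (-7.5 + 5.6 + 13 + 1.9 + 10.3 + 3.2 − 1.7 + 3.9) / 8 = 3.5875%
Sample σ = √[Σ(r − r̄)² / 7] = √[291.6888 / 7] = √41.6698 = 6.4552%
VaR = −(r̄ − z·σ) = −(3.5875 − 2.326 × 6.4552) = −(-11.4273) = 11.4273%

11.43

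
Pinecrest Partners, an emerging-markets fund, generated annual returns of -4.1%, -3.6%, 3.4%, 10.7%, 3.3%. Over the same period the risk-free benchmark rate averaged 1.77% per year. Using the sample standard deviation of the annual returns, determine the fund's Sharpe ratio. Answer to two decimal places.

Mean return μ = 9.70 / 5 = 1.9400%
Σ(r − μ)² = 147.8920; sample σ = √(147.8920/4) = 6.0805%
Sharpe = (μ − rf) / σ = (1.9400 − 1.77) / 6.0805 = 0.1700 / 6.0805 = 0.0280

0.03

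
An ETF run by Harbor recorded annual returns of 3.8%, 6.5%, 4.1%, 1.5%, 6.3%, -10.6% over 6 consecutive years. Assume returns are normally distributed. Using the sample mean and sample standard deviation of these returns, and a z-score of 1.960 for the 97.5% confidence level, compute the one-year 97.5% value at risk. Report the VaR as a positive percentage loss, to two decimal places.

10.63

r̄ = (3.8 + 6.5 + 4.1 + 1.5 + 6.3 − 10.6) / 6 = 11.60 / 6 = 1.9333%
Σ(r − r̄)² = (3.8 − 1.9333)² + (6.5 − 1.9333)² + … = 205.3733
sample σ = √(205.3733 / 5) = √41.0747 = 6.4090%
VaR = −(r̄ − z·σ) = −(1.9333 − 1.960 × 6.4090) = −(-10.6283) = 10.6283%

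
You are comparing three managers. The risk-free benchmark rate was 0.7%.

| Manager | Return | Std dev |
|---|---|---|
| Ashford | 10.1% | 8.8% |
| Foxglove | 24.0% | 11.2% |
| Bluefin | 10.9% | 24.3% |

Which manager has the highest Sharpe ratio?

Foxglove

Ashford: Sharpe ratio = (10.1% − 0.7%) / 8.8% = 1.068
Foxglove: Sharpe ratio = (24.0% − 0.7%) / 11.2% = 2.080
Bluefin: Sharpe ratio = (10.9% − 0.7%) / 24.3% = 0.420
Highest: Foxglove (2.080).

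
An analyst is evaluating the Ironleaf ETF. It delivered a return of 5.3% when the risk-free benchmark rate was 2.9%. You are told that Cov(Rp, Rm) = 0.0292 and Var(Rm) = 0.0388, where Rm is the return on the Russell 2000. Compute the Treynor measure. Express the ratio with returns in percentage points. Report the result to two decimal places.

β = Cov / Var = 0.0292 / 0.0388 = 0.7526
Treynor = (Rp − Rf) / β = (5.3% − 2.9%) / 0.7526 = 2.40 / 0.7526 = 3.1889

3.19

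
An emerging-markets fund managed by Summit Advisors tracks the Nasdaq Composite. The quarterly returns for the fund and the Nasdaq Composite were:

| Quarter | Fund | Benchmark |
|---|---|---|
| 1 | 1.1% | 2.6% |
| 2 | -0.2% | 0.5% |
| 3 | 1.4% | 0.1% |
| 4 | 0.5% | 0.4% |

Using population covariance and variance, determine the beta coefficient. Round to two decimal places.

0.15

r̄p = 0.7000%,  r̄m = 0.9000%
Cov = Σ(rp − r̄p)(rm − r̄m) / 4 = 0.1450
Var(rm) = Σ(rm − r̄m)² / 4 = 0.9850
β = Cov / Var = 0.1450 / 0.9850 = 0.1472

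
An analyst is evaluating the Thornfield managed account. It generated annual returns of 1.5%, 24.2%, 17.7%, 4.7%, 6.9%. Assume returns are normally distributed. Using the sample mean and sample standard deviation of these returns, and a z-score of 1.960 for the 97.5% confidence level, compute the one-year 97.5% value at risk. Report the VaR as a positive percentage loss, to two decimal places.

7.75

Mean return r̄ = 55.00 / 5 = 11.0000%
Σ(r − r̄)² = 365.8800; sample σ = √(365.8800/4) = 9.5640%
VaR = −(r̄ − z·σ) = −(11.0000 − 1.960 × 9.5640) = −(-7.7454) = 7.7454%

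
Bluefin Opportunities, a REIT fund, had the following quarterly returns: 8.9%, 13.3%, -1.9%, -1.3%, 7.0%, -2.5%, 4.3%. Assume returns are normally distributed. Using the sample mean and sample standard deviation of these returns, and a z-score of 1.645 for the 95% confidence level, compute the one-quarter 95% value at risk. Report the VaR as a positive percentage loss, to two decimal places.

r̄ = (8.9 + 13.3 − 1.9 − 1.3 + 7 − 2.5 + 4.3) / 7 = 27.80 / 7 = 3.9714%
Σ(r − r̄)² = (8.9 − 3.9714)² + (13.3 − 3.9714)² + … = 224.7343
σ = √[224.7343 / 6] = 6.1201%
VaR = −(r̄ − z·σ) = −(3.9714 − 1.645 × 6.1201) = −(-6.0962) = 6.0962%

6.10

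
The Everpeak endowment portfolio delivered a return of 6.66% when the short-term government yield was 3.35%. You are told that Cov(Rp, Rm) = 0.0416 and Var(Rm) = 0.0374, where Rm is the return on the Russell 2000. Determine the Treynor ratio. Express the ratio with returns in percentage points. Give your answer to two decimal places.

2.98

β = Cov / Var = 0.0416 / 0.0374 = 1.1123
Treynor = (Rp − Rf) / β = (6.66% − 3.35%) / 1.1123 = 3.31 / 1.1123 = 2.9758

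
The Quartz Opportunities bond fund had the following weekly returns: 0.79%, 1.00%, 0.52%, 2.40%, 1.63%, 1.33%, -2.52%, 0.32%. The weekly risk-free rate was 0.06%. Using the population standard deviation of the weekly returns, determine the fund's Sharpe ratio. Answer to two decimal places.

r̄ = (0.79 + 1 + 0.52 + 2.4 + 1.63 + 1.33 − 2.52 + 0.32) / 8 = 5.470 / 8 = 0.6838%
Population σ = √[Σ(r − r̄)² / 8] = √[14.7930 / 8] = √1.8491 = 1.3598%
Sharpe = (r̄ − rf) / σ = (0.6838 − 0.06) / 1.3598 = 0.6238 / 1.3598 = 0.4587

0.46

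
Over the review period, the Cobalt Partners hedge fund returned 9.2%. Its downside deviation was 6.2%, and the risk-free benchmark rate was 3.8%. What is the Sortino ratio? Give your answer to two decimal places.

Sortino = (Rp − Rf) / σd = (9.2% − 3.8%) / 6.2% = 5.40% / 6.2% = 0.8710

0.87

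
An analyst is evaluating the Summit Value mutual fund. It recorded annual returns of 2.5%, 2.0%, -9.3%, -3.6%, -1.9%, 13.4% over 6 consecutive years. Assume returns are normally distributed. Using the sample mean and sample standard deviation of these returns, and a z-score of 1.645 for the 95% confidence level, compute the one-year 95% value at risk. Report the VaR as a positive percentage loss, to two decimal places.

Mean return r̄ = 3.10 / 6 = 0.5167%
Σ(r − r̄)² = (2.5 − 0.5167)² + (2 − 0.5167)² + … = 291.2683
sample σ = √(291.2683 / 5) = √58.2537 = 7.6324%
VaR = −(r̄ − z·σ) = −(0.5167 − 1.645 × 7.6324) = −(-12.0386) = 12.0386%

12.04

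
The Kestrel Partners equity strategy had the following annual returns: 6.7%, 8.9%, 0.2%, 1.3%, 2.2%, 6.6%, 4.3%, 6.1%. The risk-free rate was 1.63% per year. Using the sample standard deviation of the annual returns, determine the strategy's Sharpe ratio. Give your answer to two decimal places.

0.95

r̄ = (6.7 + 8.9 + 0.2 + 1.3 + 2.2 + 6.6 + 4.3 + 6.1) / 8 = 36.30 / 8 = 4.5375%
Sample std dev = √[65.2188 / 7] = 3.0524%
Sharpe = (r̄ − rf) / σ = (4.5375 − 1.63) / 3.0524 = 2.9075 / 3.0524 = 0.9525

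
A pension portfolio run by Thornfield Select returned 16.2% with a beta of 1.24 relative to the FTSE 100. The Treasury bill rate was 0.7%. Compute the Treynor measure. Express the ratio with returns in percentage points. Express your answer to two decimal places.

12.50

Treynor = (Rp − Rf) / β = (16.2% − 0.7%) / 1.24 = 15.50 / 1.24 = 12.5000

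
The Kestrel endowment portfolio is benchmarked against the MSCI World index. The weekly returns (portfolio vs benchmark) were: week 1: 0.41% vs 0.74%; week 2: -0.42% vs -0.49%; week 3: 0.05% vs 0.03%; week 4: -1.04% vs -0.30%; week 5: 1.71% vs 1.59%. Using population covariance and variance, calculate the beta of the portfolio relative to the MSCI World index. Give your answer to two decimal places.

1.14

r̄p = 0.1420%,  r̄m = 0.3140%
Cov = Σ(rp − r̄p)(rm − r̄m) / 5 = 0.6637
Var(rm) = Σ(rm − r̄m)² / 5 = 0.5827
β = Cov / Var = 0.6637 / 0.5827 = 1.1390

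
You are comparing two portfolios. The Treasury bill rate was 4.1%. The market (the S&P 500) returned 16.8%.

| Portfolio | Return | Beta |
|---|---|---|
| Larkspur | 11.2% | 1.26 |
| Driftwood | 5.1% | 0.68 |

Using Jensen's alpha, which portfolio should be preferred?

Driftwood

Larkspur: α = 11.2% − [4.1% + 1.26 × (16.8% − 4.1%)] = -8.902
Driftwood: α = 5.1% − [4.1% + 0.68 × (16.8% − 4.1%)] = -7.636
Highest: Driftwood (-7.636).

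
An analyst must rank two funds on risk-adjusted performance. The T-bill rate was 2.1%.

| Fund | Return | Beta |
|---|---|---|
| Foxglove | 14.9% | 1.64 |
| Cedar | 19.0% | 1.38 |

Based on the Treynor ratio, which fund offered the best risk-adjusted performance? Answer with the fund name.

Foxglove: Treynor = (14.9% − 2.1%) / 1.64 = 7.805
Cedar: Treynor = (19.0% − 2.1%) / 1.38 = 12.246
Highest: Cedar (12.246).

Cedar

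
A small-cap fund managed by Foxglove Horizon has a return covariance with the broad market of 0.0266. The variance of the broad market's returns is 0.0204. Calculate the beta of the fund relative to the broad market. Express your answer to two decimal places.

β = Cov(Rp, Rm) / Var(Rm) = 0.0266 / 0.0204 = 1.3039

1.30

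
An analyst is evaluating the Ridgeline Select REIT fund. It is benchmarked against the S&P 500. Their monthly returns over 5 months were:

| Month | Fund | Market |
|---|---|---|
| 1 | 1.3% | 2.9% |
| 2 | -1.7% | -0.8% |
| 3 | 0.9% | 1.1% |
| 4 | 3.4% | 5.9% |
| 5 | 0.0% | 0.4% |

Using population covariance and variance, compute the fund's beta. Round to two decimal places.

0.69

r̄p = 0.7800%,  r̄m = 1.9000%
Cov = Σ(rp − r̄p)(rm − r̄m) / 5 = 3.7540
Var(rm) = Σ(rm − r̄m)² / 5 = 5.4360
β = Cov / Var = 3.7540 / 5.4360 = 0.6906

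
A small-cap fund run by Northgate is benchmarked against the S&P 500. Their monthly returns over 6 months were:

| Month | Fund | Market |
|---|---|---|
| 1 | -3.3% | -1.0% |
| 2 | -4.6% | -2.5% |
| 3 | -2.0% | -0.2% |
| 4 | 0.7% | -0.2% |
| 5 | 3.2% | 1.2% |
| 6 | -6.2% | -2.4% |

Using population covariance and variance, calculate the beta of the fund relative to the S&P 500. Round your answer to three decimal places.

2.296

r̄p = -2.0333%,  r̄m = -0.8500%
Cov = Σ(rp − r̄p)(rm − r̄m) / 6 = 3.9017
Var(rm) = Σ(rm − r̄m)² / 6 = 1.6992
β = Cov / Var = 3.9017 / 1.6992 = 2.2962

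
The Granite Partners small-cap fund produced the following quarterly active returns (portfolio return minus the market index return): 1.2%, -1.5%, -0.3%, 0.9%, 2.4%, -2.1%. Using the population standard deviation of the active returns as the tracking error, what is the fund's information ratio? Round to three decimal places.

0.064

r̄ = (1.2 − 1.5 − 0.3 + 0.9 + 2.4 − 2.1) / 6 = 0.1000%
Population std dev = √[14.7000 / 6] = 1.5652%
IR = r̄ / tracking error = 0.1000 / 1.5652 = 0.0639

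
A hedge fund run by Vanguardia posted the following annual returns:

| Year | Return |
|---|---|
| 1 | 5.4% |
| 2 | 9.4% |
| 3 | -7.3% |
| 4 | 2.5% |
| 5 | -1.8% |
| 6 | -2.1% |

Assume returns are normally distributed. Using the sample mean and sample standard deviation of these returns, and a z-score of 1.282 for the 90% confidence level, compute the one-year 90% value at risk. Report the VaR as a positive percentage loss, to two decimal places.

6.64

r̄ = (5.4 + 9.4 − 7.3 + 2.5 − 1.8 − 2.1) / 6 = 6.10 / 6 = 1.0167%
Σ(r − r̄)² = (5.4 − 1.0167)² + (9.4 − 1.0167)² + (-7.3 − 1.0167)² + … = 178.5083
sample σ = √(178.5083 / 5) = √35.7017 = 5.9751%
VaR = −(r̄ − z·σ) = −(1.0167 − 1.282 × 5.9751) = −(-6.6434) = 6.6434%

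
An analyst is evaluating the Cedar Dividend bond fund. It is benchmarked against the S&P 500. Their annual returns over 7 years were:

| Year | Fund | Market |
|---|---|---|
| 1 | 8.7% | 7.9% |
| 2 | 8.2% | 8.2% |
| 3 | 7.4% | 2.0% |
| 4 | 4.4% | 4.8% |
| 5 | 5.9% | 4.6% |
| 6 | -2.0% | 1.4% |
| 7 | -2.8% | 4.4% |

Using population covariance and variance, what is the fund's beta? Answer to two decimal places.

r̄p = 4.2571%,  r̄m = 4.7571%
Cov = Σ(rp − r̄p)(rm − r̄m) / 7 = 6.0210
Var(rm) = Σ(rm − r̄m)² / 7 = 5.8224
β = Cov / Var = 6.0210 / 5.8224 = 1.0341

1.03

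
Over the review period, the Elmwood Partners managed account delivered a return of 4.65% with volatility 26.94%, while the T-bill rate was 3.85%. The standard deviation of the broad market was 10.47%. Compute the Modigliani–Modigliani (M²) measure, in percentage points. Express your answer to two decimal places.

Sharpe = (Rp − Rf) / σp = (4.65% − 3.85%) / 26.94% = 0.0297
M² = Rf + Sharpe × σm = 3.85% + 0.0297 × 10.47% = 4.1610%

4.16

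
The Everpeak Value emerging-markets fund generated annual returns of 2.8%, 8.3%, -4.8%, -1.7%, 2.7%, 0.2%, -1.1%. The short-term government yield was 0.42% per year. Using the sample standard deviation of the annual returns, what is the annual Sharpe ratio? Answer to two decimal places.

0.12

r̄ = (2.8 + 8.3 − 4.8 − 1.7 + 2.7 + 0.2 − 1.1) / 7 = 6.40 / 7 = 0.9143%
Sample σ = √[Σ(r − r̄)² / 6] = √[105.3486 / 6] = √17.5581 = 4.1902%
Sharpe = (r̄ − rf) / σ = (0.9143 − 0.42) / 4.1902 = 0.4943 / 4.1902 = 0.1180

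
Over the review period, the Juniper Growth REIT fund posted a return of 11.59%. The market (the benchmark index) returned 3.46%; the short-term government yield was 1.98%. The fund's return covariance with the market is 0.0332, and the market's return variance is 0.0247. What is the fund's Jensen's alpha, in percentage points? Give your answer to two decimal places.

β = Cov / Var = 0.0332 / 0.0247 = 1.3441
E[R] = Rf + β(Rm − Rf) = 1.98% + 1.3441 × (3.46% − 1.98%) = 3.9693%
α = Rp − E[R] = 11.59% − 3.9693% = 7.6207

7.62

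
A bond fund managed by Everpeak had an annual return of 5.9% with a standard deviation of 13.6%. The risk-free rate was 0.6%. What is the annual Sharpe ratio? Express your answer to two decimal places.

Sharpe = (Rp − Rf) / σp = (5.9% − 0.6%) / 13.6% = 5.30% / 13.6% = 0.3897

0.39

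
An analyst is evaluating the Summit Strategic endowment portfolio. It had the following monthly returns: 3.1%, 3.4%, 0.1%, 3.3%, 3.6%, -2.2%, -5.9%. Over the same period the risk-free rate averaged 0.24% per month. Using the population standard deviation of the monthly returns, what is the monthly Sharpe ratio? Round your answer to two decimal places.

μ = (3.1 + 3.4 + 0.1 + 3.3 + 3.6 − 2.2 − 5.9) / 7 = 0.7714%
Σ(r − μ)² = (3.1 − 0.7714)² + (3.4 − 0.7714)² + (0.1 − 0.7714)² + … = 80.5143
population σ = √(80.5143 / 7) = √11.5020 = 3.3915%
Sharpe = (μ − rf) / σ = (0.7714 − 0.24) / 3.3915 = 0.5314 / 3.3915 = 0.1567

0.16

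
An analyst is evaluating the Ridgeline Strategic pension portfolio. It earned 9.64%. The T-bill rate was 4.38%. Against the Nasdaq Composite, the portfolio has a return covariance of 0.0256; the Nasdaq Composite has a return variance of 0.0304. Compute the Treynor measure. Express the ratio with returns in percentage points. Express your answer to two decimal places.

β = Cov / Var = 0.0256 / 0.0304 = 0.8421
Treynor = (Rp − Rf) / β = (9.64% − 4.38%) / 0.8421 = 5.26 / 0.8421 = 6.2463

6.25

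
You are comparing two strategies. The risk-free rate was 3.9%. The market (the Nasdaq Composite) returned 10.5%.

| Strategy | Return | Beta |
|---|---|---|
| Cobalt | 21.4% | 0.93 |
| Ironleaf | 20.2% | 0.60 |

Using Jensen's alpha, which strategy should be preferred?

Cobalt: α = 21.4% − [3.9% + 0.93 × (10.5% − 3.9%)] = 11.362
Ironleaf: α = 20.2% − [3.9% + 0.60 × (10.5% − 3.9%)] = 12.340
Highest: Ironleaf (12.340).

Ironleaf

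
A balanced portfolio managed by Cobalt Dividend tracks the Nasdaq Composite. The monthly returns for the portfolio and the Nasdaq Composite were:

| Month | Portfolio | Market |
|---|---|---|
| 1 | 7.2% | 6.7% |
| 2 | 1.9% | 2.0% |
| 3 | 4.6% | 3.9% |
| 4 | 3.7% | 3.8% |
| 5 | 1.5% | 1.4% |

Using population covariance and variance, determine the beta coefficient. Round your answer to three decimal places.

1.101

r̄p = 3.7800%,  r̄m = 3.5600%
Cov = Σ(rp − r̄p)(rm − r̄m) / 5 = 3.7712
Var(rm) = Σ(rm − r̄m)² / 5 = 3.4264
β = Cov / Var = 3.7712 / 3.4264 = 1.1006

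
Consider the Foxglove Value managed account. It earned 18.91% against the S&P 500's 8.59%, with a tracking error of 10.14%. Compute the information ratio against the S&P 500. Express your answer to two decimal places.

1.02

IR = (Rp − Rb) / TE = (18.91% − 8.59%) / 10.14% = 10.32% / 10.14% = 1.0178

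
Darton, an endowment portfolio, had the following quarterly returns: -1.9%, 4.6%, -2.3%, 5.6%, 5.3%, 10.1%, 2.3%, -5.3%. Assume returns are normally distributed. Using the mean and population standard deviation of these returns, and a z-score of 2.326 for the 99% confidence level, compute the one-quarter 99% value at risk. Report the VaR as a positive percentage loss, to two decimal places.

r̄ = (-1.9 + 4.6 − 2.3 + 5.6 + 5.3 + 10.1 + 2.3 − 5.3) / 8 = 2.3000%
Population σ = √[Σ(r − r̄)² / 8] = √[182.5800 / 8] = √22.8225 = 4.7773%
VaR = −(r̄ − z·σ) = −(2.3000 − 2.326 × 4.7773) = −(-8.8120) = 8.8120%

8.81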